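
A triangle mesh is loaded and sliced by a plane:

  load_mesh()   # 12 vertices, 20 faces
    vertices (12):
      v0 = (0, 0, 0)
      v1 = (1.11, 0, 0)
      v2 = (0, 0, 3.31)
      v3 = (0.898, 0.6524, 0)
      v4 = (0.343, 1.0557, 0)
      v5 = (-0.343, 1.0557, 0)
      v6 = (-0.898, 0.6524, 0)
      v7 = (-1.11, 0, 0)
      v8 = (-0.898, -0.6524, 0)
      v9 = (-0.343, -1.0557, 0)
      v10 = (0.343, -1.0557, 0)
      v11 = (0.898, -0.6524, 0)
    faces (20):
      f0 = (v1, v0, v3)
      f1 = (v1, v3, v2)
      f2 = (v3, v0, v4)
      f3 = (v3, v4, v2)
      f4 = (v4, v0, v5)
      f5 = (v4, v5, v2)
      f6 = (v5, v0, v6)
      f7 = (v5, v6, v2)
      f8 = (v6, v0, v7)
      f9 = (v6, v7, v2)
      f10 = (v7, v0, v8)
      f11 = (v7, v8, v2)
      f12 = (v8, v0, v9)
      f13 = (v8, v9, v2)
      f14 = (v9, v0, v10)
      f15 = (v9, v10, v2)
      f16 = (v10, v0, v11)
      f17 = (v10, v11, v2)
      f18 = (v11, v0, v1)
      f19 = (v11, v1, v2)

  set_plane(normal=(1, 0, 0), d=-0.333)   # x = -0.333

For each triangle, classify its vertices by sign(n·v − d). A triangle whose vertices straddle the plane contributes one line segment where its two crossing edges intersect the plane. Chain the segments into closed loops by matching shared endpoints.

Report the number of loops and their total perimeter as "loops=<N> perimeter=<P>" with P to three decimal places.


loops=1 perimeter=7.257

Straddling triangles (12 of 20):
  (v4,v0,v5) [++-] → (-0.333, 1.02492, 0)–(-0.333, 1.0557, 0)  len=0.0308
  (v4,v5,v2) [+-+] → (-0.333, 1.0557, 0)–(-0.333, 1.02492, 0.0965015)  len=0.1013
  (v5,v0,v6) [-+-] → (-0.333, 1.02492, 0)–(-0.333, 0.241926, 0)  len=0.7830
  (v5,v6,v2) [--+] → (-0.333, 0.241926, 2.08257)–(-0.333, 1.02492, 0.0965015)  len=2.1348
  (v6,v0,v7) [-+-] → (-0.333, 0.241926, 0)–(-0.333, 0, 0)  len=0.2419
  (v6,v7,v2) [--+] → (-0.333, 0, 2.317)–(-0.333, 0.241926, 2.08257)  len=0.3369
  (v7,v0,v8) [-+-] → (-0.333, 0, 0)–(-0.333, -0.241926, 0)  len=0.2419
  (v7,v8,v2) [--+] → (-0.333, -0.241926, 2.08257)–(-0.333, 0, 2.317)  len=0.3369
  (v8,v0,v9) [-+-] → (-0.333, -0.241926, 0)–(-0.333, -1.02492, 0)  len=0.7830
  (v8,v9,v2) [--+] → (-0.333, -1.02492, 0.0965015)–(-0.333, -0.241926, 2.08257)  len=2.1348
  (v9,v0,v10) [-++] → (-0.333, -1.02492, 0)–(-0.333, -1.0557, 0)  len=0.0308
  (v9,v10,v2) [-++] → (-0.333, -1.0557, 0)–(-0.333, -1.02492, 0.0965015)  len=0.1013

Chained into 1 loop(s):
  loop 1: 12 segments, perimeter = 7.2574
Total perimeter = 7.257


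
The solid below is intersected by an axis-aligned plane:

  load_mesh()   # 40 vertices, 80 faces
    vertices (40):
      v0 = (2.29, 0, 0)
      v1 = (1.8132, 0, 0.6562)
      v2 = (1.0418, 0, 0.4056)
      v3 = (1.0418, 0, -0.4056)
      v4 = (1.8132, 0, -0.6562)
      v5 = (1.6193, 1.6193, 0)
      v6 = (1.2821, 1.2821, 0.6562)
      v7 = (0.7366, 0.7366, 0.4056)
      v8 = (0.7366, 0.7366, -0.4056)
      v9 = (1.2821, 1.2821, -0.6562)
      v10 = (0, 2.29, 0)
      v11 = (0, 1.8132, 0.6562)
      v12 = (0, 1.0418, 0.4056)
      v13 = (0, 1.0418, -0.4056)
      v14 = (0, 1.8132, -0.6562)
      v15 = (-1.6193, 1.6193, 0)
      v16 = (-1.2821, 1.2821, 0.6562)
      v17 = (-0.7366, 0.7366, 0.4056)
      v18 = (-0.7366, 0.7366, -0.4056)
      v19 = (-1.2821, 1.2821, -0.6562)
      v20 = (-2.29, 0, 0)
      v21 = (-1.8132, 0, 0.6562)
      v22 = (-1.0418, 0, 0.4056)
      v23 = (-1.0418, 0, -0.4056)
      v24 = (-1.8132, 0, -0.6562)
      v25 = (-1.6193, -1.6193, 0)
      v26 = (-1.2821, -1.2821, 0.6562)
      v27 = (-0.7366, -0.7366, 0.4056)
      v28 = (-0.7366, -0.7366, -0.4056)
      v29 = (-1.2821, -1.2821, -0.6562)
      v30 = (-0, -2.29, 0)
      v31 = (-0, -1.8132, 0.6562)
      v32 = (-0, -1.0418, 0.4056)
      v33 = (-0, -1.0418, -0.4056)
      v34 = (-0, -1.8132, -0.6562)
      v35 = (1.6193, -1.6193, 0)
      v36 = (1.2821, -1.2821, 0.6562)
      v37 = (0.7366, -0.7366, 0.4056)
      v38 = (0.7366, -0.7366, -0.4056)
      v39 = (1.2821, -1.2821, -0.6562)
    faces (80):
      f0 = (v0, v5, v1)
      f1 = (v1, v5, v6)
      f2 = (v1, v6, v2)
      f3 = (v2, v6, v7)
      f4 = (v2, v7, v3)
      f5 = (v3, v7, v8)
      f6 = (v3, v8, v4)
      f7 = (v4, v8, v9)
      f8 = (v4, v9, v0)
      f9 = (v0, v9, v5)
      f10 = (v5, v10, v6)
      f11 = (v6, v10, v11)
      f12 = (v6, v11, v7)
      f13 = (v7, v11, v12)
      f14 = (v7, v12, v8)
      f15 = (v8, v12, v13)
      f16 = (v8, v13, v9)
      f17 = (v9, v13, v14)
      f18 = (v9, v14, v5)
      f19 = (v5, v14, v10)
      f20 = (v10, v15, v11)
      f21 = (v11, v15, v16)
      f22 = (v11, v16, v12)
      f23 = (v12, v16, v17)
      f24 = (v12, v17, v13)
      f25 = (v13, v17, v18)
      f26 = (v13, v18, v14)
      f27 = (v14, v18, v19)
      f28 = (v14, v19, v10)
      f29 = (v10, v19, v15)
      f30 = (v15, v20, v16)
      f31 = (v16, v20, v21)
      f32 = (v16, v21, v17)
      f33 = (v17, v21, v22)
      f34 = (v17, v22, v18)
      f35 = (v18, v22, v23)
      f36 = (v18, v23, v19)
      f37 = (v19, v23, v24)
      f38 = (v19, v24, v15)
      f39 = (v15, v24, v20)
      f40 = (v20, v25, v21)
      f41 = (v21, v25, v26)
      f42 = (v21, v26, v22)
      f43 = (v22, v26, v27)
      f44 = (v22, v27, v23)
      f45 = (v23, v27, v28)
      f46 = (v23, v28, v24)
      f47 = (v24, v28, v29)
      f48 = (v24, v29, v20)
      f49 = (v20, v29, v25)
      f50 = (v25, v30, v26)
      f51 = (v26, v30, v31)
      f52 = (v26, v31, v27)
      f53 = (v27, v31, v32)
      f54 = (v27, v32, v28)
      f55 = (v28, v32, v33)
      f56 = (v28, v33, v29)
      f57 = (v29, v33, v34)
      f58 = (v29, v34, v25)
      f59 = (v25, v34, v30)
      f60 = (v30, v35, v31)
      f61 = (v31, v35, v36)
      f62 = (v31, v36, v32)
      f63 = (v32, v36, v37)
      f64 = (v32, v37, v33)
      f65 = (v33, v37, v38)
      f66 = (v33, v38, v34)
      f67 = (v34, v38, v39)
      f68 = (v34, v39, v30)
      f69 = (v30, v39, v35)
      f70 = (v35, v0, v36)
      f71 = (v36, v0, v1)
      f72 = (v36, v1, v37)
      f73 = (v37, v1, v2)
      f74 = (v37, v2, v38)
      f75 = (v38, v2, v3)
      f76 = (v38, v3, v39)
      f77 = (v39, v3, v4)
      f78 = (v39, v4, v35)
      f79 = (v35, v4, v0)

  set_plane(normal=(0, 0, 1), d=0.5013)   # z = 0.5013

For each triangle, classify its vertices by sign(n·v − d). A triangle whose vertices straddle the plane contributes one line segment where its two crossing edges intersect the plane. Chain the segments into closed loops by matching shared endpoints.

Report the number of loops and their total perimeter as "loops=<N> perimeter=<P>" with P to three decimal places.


Straddling triangles (32 of 80):
  (v0,v5,v1) [--+] → (1.76743, 0.382246, 0.5013)–(1.92575, 0, 0.5013)  len=0.4137
  (v1,v5,v6) [+-+] → (1.76743, 0.382246, 0.5013)–(1.3617, 1.3617, 0.5013)  len=1.0602
  (v1,v6,v2) [++-] → (1.13357, 0.489613, 0.5013)–(1.33638, 0, 0.5013)  len=0.5300
  (v2,v6,v7) [-+-] → (1.13357, 0.489613, 0.5013)–(0.944917, 0.944917, 0.5013)  len=0.4928
  (v5,v10,v6) [--+] → (0.979452, 1.52002, 0.5013)–(1.3617, 1.3617, 0.5013)  len=0.4137
  (v6,v10,v11) [+-+] → (0.979452, 1.52002, 0.5013)–(0, 1.92575, 0.5013)  len=1.0602
  (v6,v11,v7) [++-] → (0.455305, 1.14774, 0.5013)–(0.944917, 0.944917, 0.5013)  len=0.5300
  (v7,v11,v12) [-+-] → (0.455305, 1.14774, 0.5013)–(0, 1.33638, 0.5013)  len=0.4928
  (v10,v15,v11) [--+] → (-0.382246, 1.76743, 0.5013)–(0, 1.92575, 0.5013)  len=0.4137
  (v11,v15,v16) [+-+] → (-0.382246, 1.76743, 0.5013)–(-1.3617, 1.3617, 0.5013)  len=1.0602
  (v11,v16,v12) [++-] → (-0.489613, 1.13357, 0.5013)–(0, 1.33638, 0.5013)  len=0.5300
  (v12,v16,v17) [-+-] → (-0.489613, 1.13357, 0.5013)–(-0.944917, 0.944917, 0.5013)  len=0.4928
  (v15,v20,v16) [--+] → (-1.52002, 0.979452, 0.5013)–(-1.3617, 1.3617, 0.5013)  len=0.4137
  (v16,v20,v21) [+-+] → (-1.52002, 0.979452, 0.5013)–(-1.92575, 0, 0.5013)  len=1.0602
  (v16,v21,v17) [++-] → (-1.14774, 0.455305, 0.5013)–(-0.944917, 0.944917, 0.5013)  len=0.5300
  (v17,v21,v22) [-+-] → (-1.14774, 0.455305, 0.5013)–(-1.33638, 0, 0.5013)  len=0.4928
  (v20,v25,v21) [--+] → (-1.76743, -0.382246, 0.5013)–(-1.92575, 0, 0.5013)  len=0.4137
  (v21,v25,v26) [+-+] → (-1.76743, -0.382246, 0.5013)–(-1.3617, -1.3617, 0.5013)  len=1.0602
  (v21,v26,v22) [++-] → (-1.13357, -0.489613, 0.5013)–(-1.33638, 0, 0.5013)  len=0.5300
  (v22,v26,v27) [-+-] → (-1.13357, -0.489613, 0.5013)–(-0.944917, -0.944917, 0.5013)  len=0.4928
  (v25,v30,v26) [--+] → (-0.979452, -1.52002, 0.5013)–(-1.3617, -1.3617, 0.5013)  len=0.4137
  (v26,v30,v31) [+-+] → (-0.979452, -1.52002, 0.5013)–(0, -1.92575, 0.5013)  len=1.0602
  (v26,v31,v27) [++-] → (-0.455305, -1.14774, 0.5013)–(-0.944917, -0.944917, 0.5013)  len=0.5300
  (v27,v31,v32) [-+-] → (-0.455305, -1.14774, 0.5013)–(0, -1.33638, 0.5013)  len=0.4928
  (v30,v35,v31) [--+] → (0.382246, -1.76743, 0.5013)–(0, -1.92575, 0.5013)  len=0.4137
  (v31,v35,v36) [+-+] → (0.382246, -1.76743, 0.5013)–(1.3617, -1.3617, 0.5013)  len=1.0602
  (v31,v36,v32) [++-] → (0.489613, -1.13357, 0.5013)–(0, -1.33638, 0.5013)  len=0.5300
  (v32,v36,v37) [-+-] → (0.489613, -1.13357, 0.5013)–(0.944917, -0.944917, 0.5013)  len=0.4928
  (v35,v0,v36) [--+] → (1.52002, -0.979452, 0.5013)–(1.3617, -1.3617, 0.5013)  len=0.4137
  (v36,v0,v1) [+-+] → (1.52002, -0.979452, 0.5013)–(1.92575, 0, 0.5013)  len=1.0602
  (v36,v1,v37) [++-] → (1.14774, -0.455305, 0.5013)–(0.944917, -0.944917, 0.5013)  len=0.5300
  (v37,v1,v2) [-+-] → (1.14774, -0.455305, 0.5013)–(1.33638, 0, 0.5013)  len=0.4928

Chained into 2 loop(s):
  loop 1: 16 segments, perimeter = 11.7912
  loop 2: 16 segments, perimeter = 8.1824
Total perimeter = 19.974

loops=2 perimeter=19.974


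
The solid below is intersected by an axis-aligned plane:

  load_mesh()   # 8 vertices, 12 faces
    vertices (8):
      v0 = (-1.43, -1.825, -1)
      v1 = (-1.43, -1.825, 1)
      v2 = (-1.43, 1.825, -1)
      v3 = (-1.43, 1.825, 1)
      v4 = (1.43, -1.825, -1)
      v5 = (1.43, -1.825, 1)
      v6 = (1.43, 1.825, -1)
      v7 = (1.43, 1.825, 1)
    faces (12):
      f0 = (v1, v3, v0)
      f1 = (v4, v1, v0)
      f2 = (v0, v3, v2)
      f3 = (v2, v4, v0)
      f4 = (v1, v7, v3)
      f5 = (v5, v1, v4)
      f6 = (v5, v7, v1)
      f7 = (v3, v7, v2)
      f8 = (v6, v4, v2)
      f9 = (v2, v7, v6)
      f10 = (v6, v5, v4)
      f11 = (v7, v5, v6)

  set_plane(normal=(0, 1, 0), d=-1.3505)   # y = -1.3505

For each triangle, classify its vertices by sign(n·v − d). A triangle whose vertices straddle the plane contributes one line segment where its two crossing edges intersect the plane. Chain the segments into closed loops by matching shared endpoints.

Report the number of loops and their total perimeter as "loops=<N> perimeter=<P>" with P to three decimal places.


Straddling triangles (8 of 12):
  (v1,v3,v0) [-+-] → (-1.43, -1.3505, 1)–(-1.43, -1.3505, -0.74)  len=1.7400
  (v0,v3,v2) [-++] → (-1.43, -1.3505, -0.74)–(-1.43, -1.3505, -1)  len=0.2600
  (v2,v4,v0) [+--] → (1.0582, -1.3505, -1)–(-1.43, -1.3505, -1)  len=2.4882
  (v1,v7,v3) [-++] → (-1.0582, -1.3505, 1)–(-1.43, -1.3505, 1)  len=0.3718
  (v5,v7,v1) [-+-] → (1.43, -1.3505, 1)–(-1.0582, -1.3505, 1)  len=2.4882
  (v6,v4,v2) [+-+] → (1.43, -1.3505, -1)–(1.0582, -1.3505, -1)  len=0.3718
  (v6,v5,v4) [+--] → (1.43, -1.3505, 0.74)–(1.43, -1.3505, -1)  len=1.7400
  (v7,v5,v6) [+-+] → (1.43, -1.3505, 1)–(1.43, -1.3505, 0.74)  len=0.2600

Chained into 1 loop(s):
  loop 1: 8 segments, perimeter = 9.7200
Total perimeter = 9.720

loops=1 perimeter=9.720


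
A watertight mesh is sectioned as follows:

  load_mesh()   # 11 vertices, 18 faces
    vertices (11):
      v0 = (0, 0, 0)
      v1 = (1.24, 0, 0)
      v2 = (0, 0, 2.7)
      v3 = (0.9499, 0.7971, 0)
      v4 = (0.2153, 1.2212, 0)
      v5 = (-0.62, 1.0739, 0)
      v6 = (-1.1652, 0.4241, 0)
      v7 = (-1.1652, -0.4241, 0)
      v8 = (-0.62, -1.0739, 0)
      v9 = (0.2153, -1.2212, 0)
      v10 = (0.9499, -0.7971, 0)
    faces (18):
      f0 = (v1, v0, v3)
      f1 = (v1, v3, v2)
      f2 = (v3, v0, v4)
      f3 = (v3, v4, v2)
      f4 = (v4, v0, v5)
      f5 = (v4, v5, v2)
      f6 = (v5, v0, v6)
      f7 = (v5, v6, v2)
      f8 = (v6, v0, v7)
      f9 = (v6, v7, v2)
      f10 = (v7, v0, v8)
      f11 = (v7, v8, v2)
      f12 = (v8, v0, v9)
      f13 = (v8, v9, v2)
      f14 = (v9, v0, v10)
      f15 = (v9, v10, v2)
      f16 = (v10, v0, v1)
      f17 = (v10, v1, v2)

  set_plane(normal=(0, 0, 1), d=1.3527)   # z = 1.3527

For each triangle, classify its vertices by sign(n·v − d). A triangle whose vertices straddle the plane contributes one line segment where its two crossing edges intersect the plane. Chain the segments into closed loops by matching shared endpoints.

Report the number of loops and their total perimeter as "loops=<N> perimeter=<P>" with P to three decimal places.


loops=1 perimeter=3.809

Straddling triangles (9 of 18):
  (v1,v3,v2) [--+] → (0.474, 0.397753, 1.3527)–(0.61876, 0, 1.3527)  len=0.4233
  (v3,v4,v2) [--+] → (0.107435, 0.609379, 1.3527)–(0.474, 0.397753, 1.3527)  len=0.4233
  (v4,v5,v2) [--+] → (-0.30938, 0.535876, 1.3527)–(0.107435, 0.609379, 1.3527)  len=0.4232
  (v5,v6,v2) [--+] → (-0.581435, 0.211626, 1.3527)–(-0.30938, 0.535876, 1.3527)  len=0.4233
  (v6,v7,v2) [--+] → (-0.581435, -0.211626, 1.3527)–(-0.581435, 0.211626, 1.3527)  len=0.4233
  (v7,v8,v2) [--+] → (-0.30938, -0.535876, 1.3527)–(-0.581435, -0.211626, 1.3527)  len=0.4233
  (v8,v9,v2) [--+] → (0.107435, -0.609379, 1.3527)–(-0.30938, -0.535876, 1.3527)  len=0.4232
  (v9,v10,v2) [--+] → (0.474, -0.397753, 1.3527)–(0.107435, -0.609379, 1.3527)  len=0.4233
  (v10,v1,v2) [--+] → (0.61876, 0, 1.3527)–(0.474, -0.397753, 1.3527)  len=0.4233

Chained into 1 loop(s):
  loop 1: 9 segments, perimeter = 3.8094
Total perimeter = 3.809


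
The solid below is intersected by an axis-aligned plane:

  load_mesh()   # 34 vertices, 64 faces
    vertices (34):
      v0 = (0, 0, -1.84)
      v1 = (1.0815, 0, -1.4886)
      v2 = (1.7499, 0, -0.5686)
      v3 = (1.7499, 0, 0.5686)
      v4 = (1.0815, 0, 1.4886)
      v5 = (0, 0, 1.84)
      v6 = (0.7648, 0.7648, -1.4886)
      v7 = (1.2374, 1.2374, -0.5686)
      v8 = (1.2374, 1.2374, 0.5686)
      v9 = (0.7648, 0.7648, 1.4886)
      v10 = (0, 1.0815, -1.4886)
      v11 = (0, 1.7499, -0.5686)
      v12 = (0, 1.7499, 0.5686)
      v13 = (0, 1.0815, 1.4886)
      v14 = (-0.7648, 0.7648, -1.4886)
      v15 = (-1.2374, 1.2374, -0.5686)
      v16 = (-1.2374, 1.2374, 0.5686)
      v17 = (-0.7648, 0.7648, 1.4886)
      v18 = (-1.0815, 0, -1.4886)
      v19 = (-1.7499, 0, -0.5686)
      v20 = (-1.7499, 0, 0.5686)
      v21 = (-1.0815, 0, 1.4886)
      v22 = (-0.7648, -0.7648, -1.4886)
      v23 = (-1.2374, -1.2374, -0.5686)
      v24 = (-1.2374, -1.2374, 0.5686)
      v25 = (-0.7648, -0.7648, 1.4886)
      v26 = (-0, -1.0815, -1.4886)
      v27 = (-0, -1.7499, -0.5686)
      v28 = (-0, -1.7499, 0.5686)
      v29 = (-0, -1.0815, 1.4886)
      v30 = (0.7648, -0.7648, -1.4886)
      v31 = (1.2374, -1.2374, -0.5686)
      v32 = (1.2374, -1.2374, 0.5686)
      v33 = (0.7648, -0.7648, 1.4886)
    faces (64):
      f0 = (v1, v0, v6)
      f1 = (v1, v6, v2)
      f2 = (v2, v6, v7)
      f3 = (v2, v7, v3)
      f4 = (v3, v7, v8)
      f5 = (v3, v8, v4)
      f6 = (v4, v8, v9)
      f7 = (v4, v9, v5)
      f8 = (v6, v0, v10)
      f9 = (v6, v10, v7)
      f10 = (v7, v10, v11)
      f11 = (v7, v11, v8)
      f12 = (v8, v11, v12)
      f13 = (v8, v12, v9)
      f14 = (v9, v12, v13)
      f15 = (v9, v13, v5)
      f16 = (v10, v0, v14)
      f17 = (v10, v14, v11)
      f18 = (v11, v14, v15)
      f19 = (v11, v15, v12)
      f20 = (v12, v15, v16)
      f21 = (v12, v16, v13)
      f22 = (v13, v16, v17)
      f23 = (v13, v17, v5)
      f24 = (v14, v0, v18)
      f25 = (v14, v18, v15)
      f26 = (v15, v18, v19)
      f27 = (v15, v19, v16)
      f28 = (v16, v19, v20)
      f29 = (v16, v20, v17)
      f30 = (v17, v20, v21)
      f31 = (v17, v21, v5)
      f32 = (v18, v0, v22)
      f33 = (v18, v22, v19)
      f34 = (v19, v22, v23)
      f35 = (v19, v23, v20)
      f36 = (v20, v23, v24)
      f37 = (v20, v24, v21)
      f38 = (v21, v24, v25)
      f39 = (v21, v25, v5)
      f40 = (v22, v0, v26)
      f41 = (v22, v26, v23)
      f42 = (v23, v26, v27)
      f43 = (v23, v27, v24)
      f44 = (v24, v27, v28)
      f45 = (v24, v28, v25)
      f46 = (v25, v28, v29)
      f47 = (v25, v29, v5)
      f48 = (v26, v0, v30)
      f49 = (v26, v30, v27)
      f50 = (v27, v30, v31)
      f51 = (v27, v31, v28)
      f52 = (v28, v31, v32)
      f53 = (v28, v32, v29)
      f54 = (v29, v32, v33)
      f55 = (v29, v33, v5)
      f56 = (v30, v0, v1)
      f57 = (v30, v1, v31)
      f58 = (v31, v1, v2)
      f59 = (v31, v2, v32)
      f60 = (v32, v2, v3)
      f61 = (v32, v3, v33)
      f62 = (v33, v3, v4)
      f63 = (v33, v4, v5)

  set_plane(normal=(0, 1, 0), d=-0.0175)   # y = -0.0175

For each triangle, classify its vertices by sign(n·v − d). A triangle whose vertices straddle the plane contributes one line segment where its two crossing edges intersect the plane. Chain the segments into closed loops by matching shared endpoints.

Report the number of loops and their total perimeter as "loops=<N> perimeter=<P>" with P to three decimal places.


loops=1 perimeter=11.338

Straddling triangles (20 of 64):
  (v18,v0,v22) [++-] → (-0.0175, -0.0175, -1.83196)–(-1.07425, -0.0175, -1.4886)  len=1.1111
  (v18,v22,v19) [+-+] → (-1.07425, -0.0175, -1.4886)–(-1.72736, -0.0175, -0.589651)  len=1.1112
  (v19,v22,v23) [+--] → (-1.72736, -0.0175, -0.589651)–(-1.74265, -0.0175, -0.5686)  len=0.0260
  (v19,v23,v20) [+-+] → (-1.74265, -0.0175, -0.5686)–(-1.74265, -0.0175, 0.552517)  len=1.1211
  (v20,v23,v24) [+--] → (-1.74265, -0.0175, 0.552517)–(-1.74265, -0.0175, 0.5686)  len=0.0161
  (v20,v24,v21) [+-+] → (-1.74265, -0.0175, 0.5686)–(-1.0837, -0.0175, 1.47559)  len=1.1211
  (v21,v24,v25) [+--] → (-1.0837, -0.0175, 1.47559)–(-1.07425, -0.0175, 1.4886)  len=0.0161
  (v21,v25,v5) [+-+] → (-1.07425, -0.0175, 1.4886)–(-0.0175, -0.0175, 1.83196)  len=1.1111
  (v22,v0,v26) [-+-] → (-0.0175, -0.0175, -1.83196)–(0, -0.0175, -1.83431)  len=0.0177
  (v25,v29,v5) [--+] → (0, -0.0175, 1.83431)–(-0.0175, -0.0175, 1.83196)  len=0.0177
  (v26,v0,v30) [-+-] → (0, -0.0175, -1.83431)–(0.0175, -0.0175, -1.83196)  len=0.0177
  (v29,v33,v5) [--+] → (0.0175, -0.0175, 1.83196)–(0, -0.0175, 1.83431)  len=0.0177
  (v30,v0,v1) [-++] → (0.0175, -0.0175, -1.83196)–(1.07425, -0.0175, -1.4886)  len=1.1111
  (v30,v1,v31) [-+-] → (1.07425, -0.0175, -1.4886)–(1.0837, -0.0175, -1.47559)  len=0.0161
  (v31,v1,v2) [-++] → (1.0837, -0.0175, -1.47559)–(1.74265, -0.0175, -0.5686)  len=1.1211
  (v31,v2,v32) [-+-] → (1.74265, -0.0175, -0.5686)–(1.74265, -0.0175, -0.552517)  len=0.0161
  (v32,v2,v3) [-++] → (1.74265, -0.0175, -0.552517)–(1.74265, -0.0175, 0.5686)  len=1.1211
  (v32,v3,v33) [-+-] → (1.74265, -0.0175, 0.5686)–(1.72736, -0.0175, 0.589651)  len=0.0260
  (v33,v3,v4) [-++] → (1.72736, -0.0175, 0.589651)–(1.07425, -0.0175, 1.4886)  len=1.1112
  (v33,v4,v5) [-++] → (1.07425, -0.0175, 1.4886)–(0.0175, -0.0175, 1.83196)  len=1.1111

Chained into 1 loop(s):
  loop 1: 20 segments, perimeter = 11.3383
Total perimeter = 11.338


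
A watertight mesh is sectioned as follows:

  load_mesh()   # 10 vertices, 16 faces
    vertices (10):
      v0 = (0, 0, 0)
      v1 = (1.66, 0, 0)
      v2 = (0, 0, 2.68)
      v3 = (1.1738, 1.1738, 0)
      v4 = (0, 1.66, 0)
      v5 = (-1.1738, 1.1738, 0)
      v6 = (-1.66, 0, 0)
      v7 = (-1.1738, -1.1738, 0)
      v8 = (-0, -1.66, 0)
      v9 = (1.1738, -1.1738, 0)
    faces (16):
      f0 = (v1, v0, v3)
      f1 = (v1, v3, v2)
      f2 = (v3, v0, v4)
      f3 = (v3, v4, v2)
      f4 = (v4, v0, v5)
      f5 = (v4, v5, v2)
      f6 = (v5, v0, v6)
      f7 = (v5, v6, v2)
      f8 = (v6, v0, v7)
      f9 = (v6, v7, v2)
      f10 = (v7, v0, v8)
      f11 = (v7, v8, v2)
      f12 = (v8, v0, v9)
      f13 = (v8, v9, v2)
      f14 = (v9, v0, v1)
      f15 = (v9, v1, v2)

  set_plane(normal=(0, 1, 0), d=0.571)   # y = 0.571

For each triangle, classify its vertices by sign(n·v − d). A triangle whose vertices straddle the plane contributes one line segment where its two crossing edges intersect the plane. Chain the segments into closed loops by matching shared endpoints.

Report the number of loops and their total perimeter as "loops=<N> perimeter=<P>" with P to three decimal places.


loops=1 perimeter=7.459

Straddling triangles (8 of 16):
  (v1,v0,v3) [--+] → (0.571, 0.571, 0)–(1.42349, 0.571, 0)  len=0.8525
  (v1,v3,v2) [-+-] → (1.42349, 0.571, 0)–(0.571, 0.571, 1.3763)  len=1.6189
  (v3,v0,v4) [+-+] → (0.571, 0.571, 0)–(0, 0.571, 0)  len=0.5710
  (v3,v4,v2) [++-] → (0, 0.571, 1.75814)–(0.571, 0.571, 1.3763)  len=0.6869
  (v4,v0,v5) [+-+] → (0, 0.571, 0)–(-0.571, 0.571, 0)  len=0.5710
  (v4,v5,v2) [++-] → (-0.571, 0.571, 1.3763)–(0, 0.571, 1.75814)  len=0.6869
  (v5,v0,v6) [+--] → (-0.571, 0.571, 0)–(-1.42349, 0.571, 0)  len=0.8525
  (v5,v6,v2) [+--] → (-1.42349, 0.571, 0)–(-0.571, 0.571, 1.3763)  len=1.6189

Chained into 1 loop(s):
  loop 1: 8 segments, perimeter = 7.4587
Total perimeter = 7.459


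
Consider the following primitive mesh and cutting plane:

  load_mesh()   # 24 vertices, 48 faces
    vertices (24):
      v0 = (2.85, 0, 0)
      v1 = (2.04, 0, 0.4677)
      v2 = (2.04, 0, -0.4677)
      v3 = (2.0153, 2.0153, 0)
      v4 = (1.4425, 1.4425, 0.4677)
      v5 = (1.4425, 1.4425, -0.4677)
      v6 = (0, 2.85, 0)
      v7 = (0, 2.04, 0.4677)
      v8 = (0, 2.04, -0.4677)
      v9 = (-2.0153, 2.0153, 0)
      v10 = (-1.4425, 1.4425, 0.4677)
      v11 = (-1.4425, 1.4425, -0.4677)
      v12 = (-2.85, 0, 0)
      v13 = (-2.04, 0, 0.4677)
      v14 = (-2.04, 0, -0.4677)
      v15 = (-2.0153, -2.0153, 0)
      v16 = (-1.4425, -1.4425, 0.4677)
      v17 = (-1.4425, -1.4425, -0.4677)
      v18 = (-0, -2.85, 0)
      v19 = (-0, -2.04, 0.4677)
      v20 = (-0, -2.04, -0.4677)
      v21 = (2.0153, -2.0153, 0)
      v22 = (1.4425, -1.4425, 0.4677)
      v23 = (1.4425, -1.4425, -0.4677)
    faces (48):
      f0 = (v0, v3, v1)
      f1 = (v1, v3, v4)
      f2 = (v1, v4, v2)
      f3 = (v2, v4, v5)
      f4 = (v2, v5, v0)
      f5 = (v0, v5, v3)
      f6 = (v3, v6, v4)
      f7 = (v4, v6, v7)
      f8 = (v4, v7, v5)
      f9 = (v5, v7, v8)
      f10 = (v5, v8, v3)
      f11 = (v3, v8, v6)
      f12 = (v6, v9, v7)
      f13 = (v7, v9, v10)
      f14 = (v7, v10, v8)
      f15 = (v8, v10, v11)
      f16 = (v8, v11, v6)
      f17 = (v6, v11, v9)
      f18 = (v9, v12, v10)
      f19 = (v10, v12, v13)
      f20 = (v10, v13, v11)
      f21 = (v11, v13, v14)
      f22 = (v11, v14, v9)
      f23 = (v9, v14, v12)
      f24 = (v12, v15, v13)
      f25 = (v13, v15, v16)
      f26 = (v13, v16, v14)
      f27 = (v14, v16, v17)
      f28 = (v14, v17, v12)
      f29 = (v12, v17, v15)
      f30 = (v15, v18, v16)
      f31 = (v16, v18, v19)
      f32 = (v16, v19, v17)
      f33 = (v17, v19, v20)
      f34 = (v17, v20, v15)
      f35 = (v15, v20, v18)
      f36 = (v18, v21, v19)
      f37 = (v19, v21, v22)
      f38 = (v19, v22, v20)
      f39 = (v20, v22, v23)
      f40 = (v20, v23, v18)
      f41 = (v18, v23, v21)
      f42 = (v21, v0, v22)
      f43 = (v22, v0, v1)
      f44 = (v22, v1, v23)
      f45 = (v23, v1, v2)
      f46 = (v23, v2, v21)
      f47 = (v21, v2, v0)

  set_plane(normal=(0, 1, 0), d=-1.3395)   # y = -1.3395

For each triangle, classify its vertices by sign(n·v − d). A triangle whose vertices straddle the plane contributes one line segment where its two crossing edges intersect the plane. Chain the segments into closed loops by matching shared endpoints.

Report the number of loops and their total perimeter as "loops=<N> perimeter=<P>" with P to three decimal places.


loops=2 perimeter=5.612

Straddling triangles (12 of 48):
  (v12,v15,v13) [+-+] → (-2.2952, -1.3395, 0)–(-2.02358, -1.3395, 0.156836)  len=0.3136
  (v13,v15,v16) [+--] → (-2.02358, -1.3395, 0.156836)–(-1.48516, -1.3395, 0.4677)  len=0.6217
  (v13,v16,v14) [+-+] → (-1.48516, -1.3395, 0.4677)–(-1.48516, -1.3395, 0.400909)  len=0.0668
  (v14,v16,v17) [+--] → (-1.48516, -1.3395, 0.400909)–(-1.48516, -1.3395, -0.4677)  len=0.8686
  (v14,v17,v12) [+-+] → (-1.48516, -1.3395, -0.4677)–(-1.543, -1.3395, -0.434304)  len=0.0668
  (v12,v17,v15) [+--] → (-1.543, -1.3395, -0.434304)–(-2.2952, -1.3395, 0)  len=0.8686
  (v21,v0,v22) [-+-] → (2.2952, -1.3395, 0)–(1.543, -1.3395, 0.434304)  len=0.8686
  (v22,v0,v1) [-++] → (1.543, -1.3395, 0.434304)–(1.48516, -1.3395, 0.4677)  len=0.0668
  (v22,v1,v23) [-+-] → (1.48516, -1.3395, 0.4677)–(1.48516, -1.3395, -0.400909)  len=0.8686
  (v23,v1,v2) [-++] → (1.48516, -1.3395, -0.400909)–(1.48516, -1.3395, -0.4677)  len=0.0668
  (v23,v2,v21) [-+-] → (1.48516, -1.3395, -0.4677)–(2.02358, -1.3395, -0.156836)  len=0.6217
  (v21,v2,v0) [-++] → (2.02358, -1.3395, -0.156836)–(2.2952, -1.3395, 0)  len=0.3136

Chained into 2 loop(s):
  loop 1: 6 segments, perimeter = 2.8061
  loop 2: 6 segments, perimeter = 2.8061
Total perimeter = 5.612


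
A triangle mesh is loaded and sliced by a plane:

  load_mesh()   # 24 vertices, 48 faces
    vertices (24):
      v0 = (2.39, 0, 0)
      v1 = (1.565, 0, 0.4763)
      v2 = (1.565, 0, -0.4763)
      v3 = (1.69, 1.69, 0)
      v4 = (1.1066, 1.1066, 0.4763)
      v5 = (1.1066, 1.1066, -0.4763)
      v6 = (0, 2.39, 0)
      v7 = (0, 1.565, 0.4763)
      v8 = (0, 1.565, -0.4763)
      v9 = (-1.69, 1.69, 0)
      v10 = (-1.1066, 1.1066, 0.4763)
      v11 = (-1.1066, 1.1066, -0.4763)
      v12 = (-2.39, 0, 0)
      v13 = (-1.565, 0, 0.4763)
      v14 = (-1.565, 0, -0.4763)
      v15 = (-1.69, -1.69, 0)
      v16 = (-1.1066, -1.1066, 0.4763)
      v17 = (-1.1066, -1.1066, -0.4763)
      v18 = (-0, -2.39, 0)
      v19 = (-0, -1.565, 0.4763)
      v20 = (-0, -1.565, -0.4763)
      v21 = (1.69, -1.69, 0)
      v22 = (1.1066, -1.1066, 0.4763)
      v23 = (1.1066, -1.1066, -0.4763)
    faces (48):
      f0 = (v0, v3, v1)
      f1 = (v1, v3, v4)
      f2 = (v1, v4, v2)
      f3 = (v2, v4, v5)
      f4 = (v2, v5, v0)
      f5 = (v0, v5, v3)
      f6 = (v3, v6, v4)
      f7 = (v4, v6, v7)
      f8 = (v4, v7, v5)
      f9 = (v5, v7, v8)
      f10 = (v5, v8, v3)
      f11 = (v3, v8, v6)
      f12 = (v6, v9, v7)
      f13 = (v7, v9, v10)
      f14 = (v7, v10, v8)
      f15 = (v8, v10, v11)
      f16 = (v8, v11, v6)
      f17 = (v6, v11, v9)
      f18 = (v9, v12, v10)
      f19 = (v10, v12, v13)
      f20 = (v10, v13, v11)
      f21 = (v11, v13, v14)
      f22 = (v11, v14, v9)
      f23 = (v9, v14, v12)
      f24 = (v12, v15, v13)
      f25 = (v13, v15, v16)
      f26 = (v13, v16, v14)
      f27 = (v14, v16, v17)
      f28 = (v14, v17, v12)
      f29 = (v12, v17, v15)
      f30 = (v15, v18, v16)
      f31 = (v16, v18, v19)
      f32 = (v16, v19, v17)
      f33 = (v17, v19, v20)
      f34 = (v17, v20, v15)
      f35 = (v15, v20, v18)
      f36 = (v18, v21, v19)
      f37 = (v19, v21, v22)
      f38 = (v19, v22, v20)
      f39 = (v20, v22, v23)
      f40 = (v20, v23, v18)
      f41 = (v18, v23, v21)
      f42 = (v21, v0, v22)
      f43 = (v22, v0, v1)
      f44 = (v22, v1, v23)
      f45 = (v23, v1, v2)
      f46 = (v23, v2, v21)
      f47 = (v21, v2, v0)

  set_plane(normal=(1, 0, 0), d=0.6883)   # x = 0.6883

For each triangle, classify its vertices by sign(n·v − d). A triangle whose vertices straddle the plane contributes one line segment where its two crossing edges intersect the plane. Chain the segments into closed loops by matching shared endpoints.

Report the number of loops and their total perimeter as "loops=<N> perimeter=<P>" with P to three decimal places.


Straddling triangles (12 of 48):
  (v3,v6,v4) [+-+] → (0.6883, 2.10491, 0)–(0.6883, 1.59173, 0.296256)  len=0.5925
  (v4,v6,v7) [+--] → (0.6883, 1.59173, 0.296256)–(0.6883, 1.27988, 0.4763)  len=0.3601
  (v4,v7,v5) [+-+] → (0.6883, 1.27988, 0.4763)–(0.6883, 1.27988, -0.116213)  len=0.5925
  (v5,v7,v8) [+--] → (0.6883, 1.27988, -0.116213)–(0.6883, 1.27988, -0.4763)  len=0.3601
  (v5,v8,v3) [+-+] → (0.6883, 1.27988, -0.4763)–(0.6883, 1.61591, -0.282313)  len=0.3880
  (v3,v8,v6) [+--] → (0.6883, 1.61591, -0.282313)–(0.6883, 2.10491, 0)  len=0.5646
  (v18,v21,v19) [-+-] → (0.6883, -2.10491, 0)–(0.6883, -1.61591, 0.282313)  len=0.5646
  (v19,v21,v22) [-++] → (0.6883, -1.61591, 0.282313)–(0.6883, -1.27988, 0.4763)  len=0.3880
  (v19,v22,v20) [-+-] → (0.6883, -1.27988, 0.4763)–(0.6883, -1.27988, 0.116213)  len=0.3601
  (v20,v22,v23) [-++] → (0.6883, -1.27988, 0.116213)–(0.6883, -1.27988, -0.4763)  len=0.5925
  (v20,v23,v18) [-+-] → (0.6883, -1.27988, -0.4763)–(0.6883, -1.59173, -0.296256)  len=0.3601
  (v18,v23,v21) [-++] → (0.6883, -1.59173, -0.296256)–(0.6883, -2.10491, 0)  len=0.5925

Chained into 2 loop(s):
  loop 1: 6 segments, perimeter = 2.8579
  loop 2: 6 segments, perimeter = 2.8579
Total perimeter = 5.716

loops=2 perimeter=5.716


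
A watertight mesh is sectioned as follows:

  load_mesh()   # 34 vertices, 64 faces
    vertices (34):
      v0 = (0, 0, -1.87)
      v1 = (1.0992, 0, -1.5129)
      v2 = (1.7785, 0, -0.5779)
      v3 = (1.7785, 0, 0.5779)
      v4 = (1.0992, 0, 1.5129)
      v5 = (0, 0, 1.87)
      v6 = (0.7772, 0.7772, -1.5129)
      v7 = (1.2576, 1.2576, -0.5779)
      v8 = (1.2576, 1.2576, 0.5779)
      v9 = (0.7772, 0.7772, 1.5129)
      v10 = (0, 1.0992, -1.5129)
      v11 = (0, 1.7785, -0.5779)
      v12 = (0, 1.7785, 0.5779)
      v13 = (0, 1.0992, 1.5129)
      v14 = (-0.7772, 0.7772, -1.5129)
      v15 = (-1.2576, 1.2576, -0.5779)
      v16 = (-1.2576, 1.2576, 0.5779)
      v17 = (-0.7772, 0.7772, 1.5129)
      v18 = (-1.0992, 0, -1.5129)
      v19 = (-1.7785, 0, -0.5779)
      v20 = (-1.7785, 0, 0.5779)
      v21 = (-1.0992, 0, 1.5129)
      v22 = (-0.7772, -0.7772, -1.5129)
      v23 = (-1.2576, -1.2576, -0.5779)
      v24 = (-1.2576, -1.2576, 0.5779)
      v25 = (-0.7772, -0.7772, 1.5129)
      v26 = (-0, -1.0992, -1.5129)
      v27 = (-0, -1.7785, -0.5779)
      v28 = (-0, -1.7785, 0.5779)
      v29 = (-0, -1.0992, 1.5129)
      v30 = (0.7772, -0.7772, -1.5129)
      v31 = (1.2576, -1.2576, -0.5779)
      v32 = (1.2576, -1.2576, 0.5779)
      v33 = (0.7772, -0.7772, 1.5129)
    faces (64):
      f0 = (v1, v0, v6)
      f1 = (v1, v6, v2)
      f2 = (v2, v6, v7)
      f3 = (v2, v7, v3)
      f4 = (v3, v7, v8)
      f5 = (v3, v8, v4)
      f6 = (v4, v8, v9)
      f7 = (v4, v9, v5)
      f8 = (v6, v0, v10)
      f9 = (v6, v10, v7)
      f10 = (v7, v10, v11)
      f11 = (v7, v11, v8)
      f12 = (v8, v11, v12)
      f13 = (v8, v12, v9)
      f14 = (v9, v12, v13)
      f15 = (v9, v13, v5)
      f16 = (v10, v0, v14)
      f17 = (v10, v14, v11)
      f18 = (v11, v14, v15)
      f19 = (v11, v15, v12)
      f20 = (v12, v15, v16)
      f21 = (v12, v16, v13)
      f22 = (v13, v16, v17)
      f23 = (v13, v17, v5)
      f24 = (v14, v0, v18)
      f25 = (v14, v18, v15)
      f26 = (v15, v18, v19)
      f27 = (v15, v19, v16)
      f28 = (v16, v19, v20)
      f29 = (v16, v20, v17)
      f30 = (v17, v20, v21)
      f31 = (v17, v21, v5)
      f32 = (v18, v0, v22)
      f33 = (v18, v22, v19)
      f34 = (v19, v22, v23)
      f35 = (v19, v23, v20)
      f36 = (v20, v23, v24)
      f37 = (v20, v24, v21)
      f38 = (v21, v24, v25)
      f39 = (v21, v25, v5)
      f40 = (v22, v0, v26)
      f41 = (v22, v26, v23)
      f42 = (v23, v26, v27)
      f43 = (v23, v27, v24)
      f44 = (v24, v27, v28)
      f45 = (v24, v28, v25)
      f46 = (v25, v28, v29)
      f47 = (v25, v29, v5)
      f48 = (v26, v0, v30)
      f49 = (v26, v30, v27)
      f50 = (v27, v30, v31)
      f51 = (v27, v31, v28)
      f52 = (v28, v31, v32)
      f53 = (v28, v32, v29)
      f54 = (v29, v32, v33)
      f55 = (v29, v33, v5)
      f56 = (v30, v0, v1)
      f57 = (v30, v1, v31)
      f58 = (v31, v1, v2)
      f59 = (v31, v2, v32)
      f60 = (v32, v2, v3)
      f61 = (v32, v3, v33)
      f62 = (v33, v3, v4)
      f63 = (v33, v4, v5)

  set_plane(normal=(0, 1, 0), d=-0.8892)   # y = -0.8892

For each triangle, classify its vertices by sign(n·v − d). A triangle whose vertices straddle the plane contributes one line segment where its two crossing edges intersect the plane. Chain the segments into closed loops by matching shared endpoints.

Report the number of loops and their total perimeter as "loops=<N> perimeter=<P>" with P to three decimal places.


Straddling triangles (20 of 64):
  (v19,v22,v23) [++-] → (-0.8892, -0.8892, -1.29491)–(-1.41019, -0.8892, -0.5779)  len=0.8863
  (v19,v23,v20) [+-+] → (-1.41019, -0.8892, -0.5779)–(-1.41019, -0.8892, -0.239321)  len=0.3386
  (v20,v23,v24) [+--] → (-1.41019, -0.8892, -0.239321)–(-1.41019, -0.8892, 0.5779)  len=0.8172
  (v20,v24,v21) [+-+] → (-1.41019, -0.8892, 0.5779)–(-1.2112, -0.8892, 0.851798)  len=0.3386
  (v21,v24,v25) [+-+] → (-1.2112, -0.8892, 0.851798)–(-0.8892, -0.8892, 1.29491)  len=0.5478
  (v22,v0,v26) [++-] → (0, -0.8892, -1.58112)–(-0.50687, -0.8892, -1.5129)  len=0.5114
  (v22,v26,v23) [+--] → (-0.50687, -0.8892, -1.5129)–(-0.8892, -0.8892, -1.29491)  len=0.4401
  (v24,v28,v25) [--+] → (-0.690267, -0.8892, 1.40832)–(-0.8892, -0.8892, 1.29491)  len=0.2290
  (v25,v28,v29) [+--] → (-0.690267, -0.8892, 1.40832)–(-0.50687, -0.8892, 1.5129)  len=0.2111
  (v25,v29,v5) [+-+] → (-0.50687, -0.8892, 1.5129)–(0, -0.8892, 1.58112)  len=0.5114
  (v26,v0,v30) [-++] → (0, -0.8892, -1.58112)–(0.50687, -0.8892, -1.5129)  len=0.5114
  (v26,v30,v27) [-+-] → (0.50687, -0.8892, -1.5129)–(0.690267, -0.8892, -1.40832)  len=0.2111
  (v27,v30,v31) [-+-] → (0.690267, -0.8892, -1.40832)–(0.8892, -0.8892, -1.29491)  len=0.2290
  (v29,v32,v33) [--+] → (0.8892, -0.8892, 1.29491)–(0.50687, -0.8892, 1.5129)  len=0.4401
  (v29,v33,v5) [-++] → (0.50687, -0.8892, 1.5129)–(0, -0.8892, 1.58112)  len=0.5114
  (v30,v1,v31) [++-] → (1.2112, -0.8892, -0.851798)–(0.8892, -0.8892, -1.29491)  len=0.5478
  (v31,v1,v2) [-++] → (1.2112, -0.8892, -0.851798)–(1.41019, -0.8892, -0.5779)  len=0.3386
  (v31,v2,v32) [-+-] → (1.41019, -0.8892, -0.5779)–(1.41019, -0.8892, 0.239321)  len=0.8172
  (v32,v2,v3) [-++] → (1.41019, -0.8892, 0.239321)–(1.41019, -0.8892, 0.5779)  len=0.3386
  (v32,v3,v33) [-++] → (1.41019, -0.8892, 0.5779)–(0.8892, -0.8892, 1.29491)  len=0.8863

Chained into 1 loop(s):
  loop 1: 20 segments, perimeter = 9.6630
Total perimeter = 9.663

loops=1 perimeter=9.663


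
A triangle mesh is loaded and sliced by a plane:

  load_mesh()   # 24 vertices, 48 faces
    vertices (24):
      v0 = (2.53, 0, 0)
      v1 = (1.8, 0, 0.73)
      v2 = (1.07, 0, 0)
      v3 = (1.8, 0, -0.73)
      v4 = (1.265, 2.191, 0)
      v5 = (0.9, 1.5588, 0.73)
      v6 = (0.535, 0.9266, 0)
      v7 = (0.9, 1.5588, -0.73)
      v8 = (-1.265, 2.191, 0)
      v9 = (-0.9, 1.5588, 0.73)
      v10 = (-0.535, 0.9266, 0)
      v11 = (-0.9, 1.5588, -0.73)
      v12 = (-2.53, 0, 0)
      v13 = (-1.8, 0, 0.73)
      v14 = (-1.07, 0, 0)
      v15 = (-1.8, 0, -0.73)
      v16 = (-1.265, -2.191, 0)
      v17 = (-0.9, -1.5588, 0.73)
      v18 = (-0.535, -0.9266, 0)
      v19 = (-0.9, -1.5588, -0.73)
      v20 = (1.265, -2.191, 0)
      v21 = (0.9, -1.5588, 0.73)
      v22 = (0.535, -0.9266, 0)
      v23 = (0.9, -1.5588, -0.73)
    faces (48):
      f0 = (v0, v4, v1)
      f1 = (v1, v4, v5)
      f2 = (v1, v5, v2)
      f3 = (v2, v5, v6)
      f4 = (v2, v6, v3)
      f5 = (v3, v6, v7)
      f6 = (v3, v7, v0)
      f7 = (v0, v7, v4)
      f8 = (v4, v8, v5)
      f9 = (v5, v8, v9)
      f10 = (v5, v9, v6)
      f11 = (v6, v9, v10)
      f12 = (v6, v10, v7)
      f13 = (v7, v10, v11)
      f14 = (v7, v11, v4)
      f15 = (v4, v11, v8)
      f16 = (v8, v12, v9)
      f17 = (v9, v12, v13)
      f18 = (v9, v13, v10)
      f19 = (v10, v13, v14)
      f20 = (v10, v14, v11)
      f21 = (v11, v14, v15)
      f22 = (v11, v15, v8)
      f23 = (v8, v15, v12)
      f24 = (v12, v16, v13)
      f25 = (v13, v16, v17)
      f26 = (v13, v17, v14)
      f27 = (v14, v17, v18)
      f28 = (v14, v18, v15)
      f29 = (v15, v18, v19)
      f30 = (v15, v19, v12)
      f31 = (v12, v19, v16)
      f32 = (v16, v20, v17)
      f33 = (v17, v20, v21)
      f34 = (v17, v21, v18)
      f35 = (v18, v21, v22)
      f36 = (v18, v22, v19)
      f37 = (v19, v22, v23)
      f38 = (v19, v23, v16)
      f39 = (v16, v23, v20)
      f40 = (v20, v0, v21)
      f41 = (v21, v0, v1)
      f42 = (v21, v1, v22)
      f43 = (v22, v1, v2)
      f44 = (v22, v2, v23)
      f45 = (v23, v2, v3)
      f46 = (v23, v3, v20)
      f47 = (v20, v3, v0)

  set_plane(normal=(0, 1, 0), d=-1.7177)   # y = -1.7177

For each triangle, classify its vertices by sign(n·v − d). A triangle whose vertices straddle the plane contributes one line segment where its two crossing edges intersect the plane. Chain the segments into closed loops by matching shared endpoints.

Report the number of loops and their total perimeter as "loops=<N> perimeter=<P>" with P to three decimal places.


loops=1 perimeter=7.059

Straddling triangles (10 of 48):
  (v12,v16,v13) [+-+] → (-1.53827, -1.7177, 0)–(-1.38057, -1.7177, 0.157695)  len=0.2230
  (v13,v16,v17) [+-+] → (-1.38057, -1.7177, 0.157695)–(-0.991741, -1.7177, 0.546519)  len=0.5499
  (v12,v19,v16) [++-] → (-0.991741, -1.7177, -0.546519)–(-1.53827, -1.7177, 0)  len=0.7729
  (v16,v20,v17) [--+] → (-0.355839, -1.7177, 0.546519)–(-0.991741, -1.7177, 0.546519)  len=0.6359
  (v17,v20,v21) [+-+] → (-0.355839, -1.7177, 0.546519)–(0.991741, -1.7177, 0.546519)  len=1.3476
  (v19,v23,v16) [++-] → (0.355839, -1.7177, -0.546519)–(-0.991741, -1.7177, -0.546519)  len=1.3476
  (v16,v23,v20) [-+-] → (0.355839, -1.7177, -0.546519)–(0.991741, -1.7177, -0.546519)  len=0.6359
  (v20,v0,v21) [-++] → (1.53827, -1.7177, 0)–(0.991741, -1.7177, 0.546519)  len=0.7729
  (v23,v3,v20) [++-] → (1.38057, -1.7177, -0.157695)–(0.991741, -1.7177, -0.546519)  len=0.5499
  (v20,v3,v0) [-++] → (1.38057, -1.7177, -0.157695)–(1.53827, -1.7177, 0)  len=0.2230

Chained into 1 loop(s):
  loop 1: 10 segments, perimeter = 7.0586
Total perimeter = 7.059


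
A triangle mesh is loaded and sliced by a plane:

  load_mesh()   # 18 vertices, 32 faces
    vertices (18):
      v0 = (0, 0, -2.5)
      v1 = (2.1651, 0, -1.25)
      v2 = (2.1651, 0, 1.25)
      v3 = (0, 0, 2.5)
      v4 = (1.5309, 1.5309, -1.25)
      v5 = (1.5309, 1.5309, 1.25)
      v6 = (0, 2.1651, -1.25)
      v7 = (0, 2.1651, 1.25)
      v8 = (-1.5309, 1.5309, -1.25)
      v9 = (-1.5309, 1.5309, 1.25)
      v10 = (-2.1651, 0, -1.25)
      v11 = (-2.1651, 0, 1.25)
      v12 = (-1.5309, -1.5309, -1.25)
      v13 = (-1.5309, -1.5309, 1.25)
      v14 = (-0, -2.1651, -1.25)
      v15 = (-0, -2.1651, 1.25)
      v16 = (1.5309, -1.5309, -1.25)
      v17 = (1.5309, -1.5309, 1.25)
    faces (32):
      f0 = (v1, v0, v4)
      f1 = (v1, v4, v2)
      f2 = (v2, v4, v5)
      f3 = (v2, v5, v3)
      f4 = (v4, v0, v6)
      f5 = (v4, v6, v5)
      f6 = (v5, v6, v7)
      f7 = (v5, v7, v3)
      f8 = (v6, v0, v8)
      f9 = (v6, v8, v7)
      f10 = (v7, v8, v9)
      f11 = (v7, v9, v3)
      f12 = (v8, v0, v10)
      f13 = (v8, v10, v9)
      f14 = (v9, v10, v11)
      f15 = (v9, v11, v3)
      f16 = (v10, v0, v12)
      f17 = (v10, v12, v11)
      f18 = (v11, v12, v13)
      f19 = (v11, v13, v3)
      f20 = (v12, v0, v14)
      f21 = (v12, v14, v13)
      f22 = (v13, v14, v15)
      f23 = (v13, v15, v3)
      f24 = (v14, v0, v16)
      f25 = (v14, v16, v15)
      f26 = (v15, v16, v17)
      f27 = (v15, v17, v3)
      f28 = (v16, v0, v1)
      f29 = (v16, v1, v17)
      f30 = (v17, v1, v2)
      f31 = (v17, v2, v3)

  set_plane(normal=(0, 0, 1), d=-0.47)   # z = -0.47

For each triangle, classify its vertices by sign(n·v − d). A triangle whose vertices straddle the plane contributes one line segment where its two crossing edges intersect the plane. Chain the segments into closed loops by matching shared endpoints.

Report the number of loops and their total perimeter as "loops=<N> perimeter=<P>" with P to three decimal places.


Straddling triangles (16 of 32):
  (v1,v4,v2) [--+] → (1.72877, 1.05326, -0.47)–(2.1651, 0, -0.47)  len=1.1401
  (v2,v4,v5) [+-+] → (1.72877, 1.05326, -0.47)–(1.5309, 1.5309, -0.47)  len=0.5170
  (v4,v6,v5) [--+] → (0.477641, 1.96723, -0.47)–(1.5309, 1.5309, -0.47)  len=1.1401
  (v5,v6,v7) [+-+] → (0.477641, 1.96723, -0.47)–(0, 2.1651, -0.47)  len=0.5170
  (v6,v8,v7) [--+] → (-1.05326, 1.72877, -0.47)–(0, 2.1651, -0.47)  len=1.1401
  (v7,v8,v9) [+-+] → (-1.05326, 1.72877, -0.47)–(-1.5309, 1.5309, -0.47)  len=0.5170
  (v8,v10,v9) [--+] → (-1.96723, 0.477641, -0.47)–(-1.5309, 1.5309, -0.47)  len=1.1401
  (v9,v10,v11) [+-+] → (-1.96723, 0.477641, -0.47)–(-2.1651, 0, -0.47)  len=0.5170
  (v10,v12,v11) [--+] → (-1.72877, -1.05326, -0.47)–(-2.1651, 0, -0.47)  len=1.1401
  (v11,v12,v13) [+-+] → (-1.72877, -1.05326, -0.47)–(-1.5309, -1.5309, -0.47)  len=0.5170
  (v12,v14,v13) [--+] → (-0.477641, -1.96723, -0.47)–(-1.5309, -1.5309, -0.47)  len=1.1401
  (v13,v14,v15) [+-+] → (-0.477641, -1.96723, -0.47)–(0, -2.1651, -0.47)  len=0.5170
  (v14,v16,v15) [--+] → (1.05326, -1.72877, -0.47)–(0, -2.1651, -0.47)  len=1.1401
  (v15,v16,v17) [+-+] → (1.05326, -1.72877, -0.47)–(1.5309, -1.5309, -0.47)  len=0.5170
  (v16,v1,v17) [--+] → (1.96723, -0.477641, -0.47)–(1.5309, -1.5309, -0.47)  len=1.1401
  (v17,v1,v2) [+-+] → (1.96723, -0.477641, -0.47)–(2.1651, 0, -0.47)  len=0.5170

Chained into 1 loop(s):
  loop 1: 16 segments, perimeter = 13.2565
Total perimeter = 13.257

loops=1 perimeter=13.257
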